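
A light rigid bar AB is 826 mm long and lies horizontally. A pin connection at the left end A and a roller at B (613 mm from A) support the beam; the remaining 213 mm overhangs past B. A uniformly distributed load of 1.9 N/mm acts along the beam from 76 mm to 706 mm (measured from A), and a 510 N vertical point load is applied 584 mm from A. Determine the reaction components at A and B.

A_x = 0, A_y = 457.6 N, B_y = 1249 N

Resultant of the distributed load: 1.9 × 630 = 1197 N at 391 mm from A.
ΣM about A: B_y·613 − (1.9·630)·391 − 510·584 = 0 → B_y = 765867/613 = 1249.38 ≈ 1249 N.
ΣF_y = 0: A_y + 1249.38 − 1.9·630 − 510 = 0 → A_y = 457.6 N.
ΣF_x = 0: no horizontal applied forces, so A_x = 0.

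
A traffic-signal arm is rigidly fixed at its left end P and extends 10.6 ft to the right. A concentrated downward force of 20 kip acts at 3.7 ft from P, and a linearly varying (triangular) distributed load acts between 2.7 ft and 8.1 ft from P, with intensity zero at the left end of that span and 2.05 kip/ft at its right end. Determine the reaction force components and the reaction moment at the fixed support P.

Resultant of the triangular load: ½ × 2.05 × 5.4 = 5.535 kip, acting at 6.3 ft from P (one-third of the span from the peak).
ΣF_x = 0: P_x = 0.
ΣF_y = 0: P_y − 20 − ½·2.05·5.4 = 0 → P_y = 25.54 kip.
ΣM about P: M_P − 20·3.7 − (½·2.05·5.4)·6.3 = 0 → M_P = 108.9 kip·ft.

P_x = 0, P_y = 25.54 kip, M_P = 108.9 kip·ft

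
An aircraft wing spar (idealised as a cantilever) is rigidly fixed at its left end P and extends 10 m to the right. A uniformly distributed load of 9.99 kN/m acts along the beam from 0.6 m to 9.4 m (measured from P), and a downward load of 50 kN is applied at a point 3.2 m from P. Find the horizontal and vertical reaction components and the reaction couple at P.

Resultant of the distributed load: 9.99 × 8.8 = 87.912 kN at 5 m from P.
ΣF_x = 0: P_x = 0.
ΣF_y = 0: P_y − 9.99·8.8 − 50 = 0 → P_y = 137.9 kN.
ΣM about P: M_P − (9.99·8.8)·5 − 50·3.2 = 0 → M_P = 599.6 kN·m.

P_x = 0, P_y = 137.9 kN, M_P = 599.6 kN·m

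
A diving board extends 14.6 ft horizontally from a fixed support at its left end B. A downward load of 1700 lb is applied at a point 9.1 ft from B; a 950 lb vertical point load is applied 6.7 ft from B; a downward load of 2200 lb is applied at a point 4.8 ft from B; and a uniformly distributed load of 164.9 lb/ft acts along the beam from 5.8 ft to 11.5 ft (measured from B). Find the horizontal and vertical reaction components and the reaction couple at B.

Resultant of the distributed load: 164.9 × 5.7 = 939.93 lb at 8.65 ft from B.
ΣF_x = 0: B_x = 0.
ΣF_y = 0: B_y − 1700 − 950 − 2200 − 164.9·5.7 = 0 → B_y = 5790 lb.
ΣM about B: M_B − 1700·9.1 − 950·6.7 − 2200·4.8 − (164.9·5.7)·8.65 = 0 → M_B = 40530 lb·ft.

B_x = 0, B_y = 5790 lb, M_B = 40530 lb·ft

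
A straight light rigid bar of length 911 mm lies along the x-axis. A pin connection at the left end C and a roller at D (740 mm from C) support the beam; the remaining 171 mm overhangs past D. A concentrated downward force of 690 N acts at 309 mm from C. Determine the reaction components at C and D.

Taking moments about C: D_y·740 − 690·309 = 0 → D_y = 213210/740 = 288.122 ≈ 288.1 N.
ΣF_y = 0: C_y + 288.122 − 690 = 0 → C_y = 401.9 N.
ΣF_x = 0: no horizontal applied forces, so C_x = 0.

C_x = 0, C_y = 401.9 N, D_y = 288.1 N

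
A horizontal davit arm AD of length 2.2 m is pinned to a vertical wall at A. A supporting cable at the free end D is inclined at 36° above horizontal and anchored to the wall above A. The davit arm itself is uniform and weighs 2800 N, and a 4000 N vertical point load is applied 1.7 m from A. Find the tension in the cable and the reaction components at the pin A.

ΣM about A: T·sin36°·2.2 − 2800·1.1 − 4000·1.7 = 0 → T = 9880/(2.2·0.587785) = 7640.39 ≈ 7640 N.
ΣF_x = 0: A_x − T·cos36° = 0 → A_x = 7640.39 × 0.809017 = 6181 N.
ΣF_y = 0: A_y + T·sin36° − 2800 − 4000 = 0 → A_y = 6800 − 7640.39 × 0.587785 = 2309 N.

T = 7640 N, A_x = 6181 N, A_y = 2309 N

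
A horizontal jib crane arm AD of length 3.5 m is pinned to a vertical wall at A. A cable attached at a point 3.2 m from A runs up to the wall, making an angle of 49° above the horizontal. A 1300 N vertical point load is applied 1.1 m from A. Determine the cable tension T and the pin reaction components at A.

ΣM about A: T·sin49°·3.2 − 1300·1.1 = 0 → T = 1430/(3.2·0.75471) = 592.115 ≈ 592.1 N.
ΣF_x = 0: A_x − T·cos49° = 0 → A_x = 592.115 × 0.656059 = 388.5 N.
ΣF_y = 0: A_y + T·sin49° − 1300 = 0 → A_y = 1300 − 592.115 × 0.75471 = 853.1 N.

T = 592.1 N, A_x = 388.5 N, A_y = 853.1 N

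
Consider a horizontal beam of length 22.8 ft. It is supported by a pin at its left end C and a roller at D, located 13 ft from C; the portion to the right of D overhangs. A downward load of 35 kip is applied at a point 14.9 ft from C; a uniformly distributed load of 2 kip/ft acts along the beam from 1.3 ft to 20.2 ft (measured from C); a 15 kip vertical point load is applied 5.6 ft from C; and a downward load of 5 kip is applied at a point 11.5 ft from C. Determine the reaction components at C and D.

C_x = 0, C_y = 10.54 kip, D_y = 82.26 kip

Resultant of the distributed load: 2 × 18.9 = 37.8 kip at 10.75 ft from C.
Taking moments about C: D_y·13 − 35·14.9 − (2·18.9)·10.75 − 15·5.6 − 5·11.5 = 0 → D_y = 1069.35/13 = 82.2577 ≈ 82.26 kip.
ΣF_y = 0: C_y + 82.2577 − 35 − 2·18.9 − 15 − 5 = 0 → C_y = 10.54 kip.
ΣF_x = 0: no horizontal applied forces, so C_x = 0.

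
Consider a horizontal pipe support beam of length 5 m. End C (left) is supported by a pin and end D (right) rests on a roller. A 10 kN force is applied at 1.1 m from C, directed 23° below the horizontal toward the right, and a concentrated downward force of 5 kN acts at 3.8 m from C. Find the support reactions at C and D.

C_x = -9.205 kN, C_y = 4.248 kN, D_y = 4.660 kN

Taking moments about C: D_y·5 − 10·sin23°·1.1 − 5·3.8 = 0 → D_y = 23.298/5 = 4.6596 ≈ 4.660 kN.
ΣF_y = 0: C_y + 4.6596 − 10·sin23° − 5 = 0 → C_y = 4.248 kN.
ΣF_x = 0: C_x + 10·cos23° = 0 → C_x = -9.205 kN.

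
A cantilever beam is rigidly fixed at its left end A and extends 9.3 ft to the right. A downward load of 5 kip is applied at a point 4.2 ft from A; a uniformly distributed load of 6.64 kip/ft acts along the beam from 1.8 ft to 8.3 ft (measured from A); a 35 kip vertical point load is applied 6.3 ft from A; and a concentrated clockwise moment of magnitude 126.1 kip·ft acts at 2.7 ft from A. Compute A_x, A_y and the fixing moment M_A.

Resultant of the distributed load: 6.64 × 6.5 = 43.16 kip at 5.05 ft from A.
ΣF_x = 0: A_x = 0.
ΣF_y = 0: A_y − 5 − 6.64·6.5 − 35 = 0 → A_y = 83.16 kip.
ΣM about A: M_A − 5·4.2 − (6.64·6.5)·5.05 − 35·6.3 − 126.1 = 0 → M_A = 585.6 kip·ft.

A_x = 0, A_y = 83.16 kip, M_A = 585.6 kip·ft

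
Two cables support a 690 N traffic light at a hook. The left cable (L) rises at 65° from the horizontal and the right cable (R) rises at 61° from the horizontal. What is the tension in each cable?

T_L = 413.5 N, T_R = 360.4 N

ΣF_x = 0: −T_L·cos65° + T_R·cos61° = 0 → T_R = 0.87172·T_L.
ΣF_y = 0: T_L·sin65° + T_R·sin61° = 690.
Substitute: T_L·(0.906308 + 0.87172·0.87462) = 690 → T_L = 413.488 ≈ 413.5 N.
Then T_R = 0.87172 × 413.488 = 360.4 N.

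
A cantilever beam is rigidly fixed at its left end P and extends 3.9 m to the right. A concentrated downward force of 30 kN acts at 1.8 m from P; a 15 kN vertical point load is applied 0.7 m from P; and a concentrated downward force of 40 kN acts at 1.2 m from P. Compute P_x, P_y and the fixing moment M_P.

P_x = 0, P_y = 85.00 kN, M_P = 112.5 kN·m

ΣF_x = 0: P_x = 0.
ΣF_y = 0: P_y − 30 − 15 − 40 = 0 → P_y = 85.00 kN.
ΣM about P: M_P − 30·1.8 − 15·0.7 − 40·1.2 = 0 → M_P = 112.5 kN·m.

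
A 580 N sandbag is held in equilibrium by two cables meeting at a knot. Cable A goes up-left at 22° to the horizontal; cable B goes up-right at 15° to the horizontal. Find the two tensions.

ΣF_x = 0: −T_A·cos22° + T_B·cos15° = 0 → T_B = 0.959891·T_A.
ΣF_y = 0: T_A·sin22° + T_B·sin15° = 580.
Substitute: T_A·(0.374607 + 0.959891·0.258819) = 580 → T_A = 930.912 ≈ 930.9 N.
Then T_B = 0.959891 × 930.912 = 893.6 N.

T_A = 930.9 N, T_B = 893.6 N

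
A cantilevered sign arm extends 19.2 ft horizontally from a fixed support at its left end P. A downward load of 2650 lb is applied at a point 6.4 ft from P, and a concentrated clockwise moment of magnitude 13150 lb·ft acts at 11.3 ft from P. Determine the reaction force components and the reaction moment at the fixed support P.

ΣF_x = 0: P_x = 0.
ΣF_y = 0: P_y − 2650 = 0 → P_y = 2650 lb.
ΣM about P: M_P − 2650·6.4 − 13150 = 0 → M_P = 30110 lb·ft.

P_x = 0, P_y = 2650 lb, M_P = 30110 lb·ft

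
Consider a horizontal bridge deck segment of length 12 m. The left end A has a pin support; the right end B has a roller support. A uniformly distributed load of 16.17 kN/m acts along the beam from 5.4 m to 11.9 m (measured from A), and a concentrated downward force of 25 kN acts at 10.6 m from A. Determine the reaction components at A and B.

Resultant of the distributed load: 16.17 × 6.5 = 105.105 kN at 8.65 m from A.
Taking moments about A: B_y·12 − (16.17·6.5)·8.65 − 25·10.6 = 0 → B_y = 1174.15825/12 = 97.8465 ≈ 97.85 kN.
ΣF_y = 0: A_y + 97.8465 − 16.17·6.5 − 25 = 0 → A_y = 32.26 kN.
ΣF_x = 0: no horizontal applied forces, so A_x = 0.

A_x = 0, A_y = 32.26 kN, B_y = 97.85 kN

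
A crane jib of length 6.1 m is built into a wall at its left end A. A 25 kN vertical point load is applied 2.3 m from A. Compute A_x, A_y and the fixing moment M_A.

ΣF_x = 0: A_x = 0.
ΣF_y = 0: A_y − 25 = 0 → A_y = 25.00 kN.
ΣM about A: M_A − 25·2.3 = 0 → M_A = 57.50 kN·m.

A_x = 0, A_y = 25.00 kN, M_A = 57.50 kN·m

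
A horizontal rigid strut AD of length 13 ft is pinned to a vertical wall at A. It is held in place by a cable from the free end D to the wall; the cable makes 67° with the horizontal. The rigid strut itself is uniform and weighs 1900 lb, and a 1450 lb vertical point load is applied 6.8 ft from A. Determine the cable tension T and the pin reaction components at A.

T = 1856 lb, A_x = 725.2 lb, A_y = 1642 lb

ΣM about A: T·sin67°·13 − 1900·6.5 − 1450·6.8 = 0 → T = 22210/(13·0.920505) = 1856 lb.
ΣF_x = 0: A_x − T·cos67° = 0 → A_x = 1856 × 0.390731 = 725.2 lb.
ΣF_y = 0: A_y + T·sin67° − 1900 − 1450 = 0 → A_y = 3350 − 1856 × 0.920505 = 1642 lb.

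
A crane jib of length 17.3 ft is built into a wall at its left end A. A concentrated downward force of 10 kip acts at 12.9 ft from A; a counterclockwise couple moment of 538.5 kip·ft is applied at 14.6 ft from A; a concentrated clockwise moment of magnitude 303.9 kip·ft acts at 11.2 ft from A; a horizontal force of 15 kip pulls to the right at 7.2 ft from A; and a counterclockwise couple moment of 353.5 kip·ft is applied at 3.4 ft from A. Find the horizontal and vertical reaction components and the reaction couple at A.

ΣF_x = 0: A_x + 15 = 0 → A_x = -15.00 kip.
ΣF_y = 0: A_y − 10 = 0 → A_y = 10.00 kip.
ΣM about A: M_A − 10·12.9 + 538.5 − 303.9 + 353.5 = 0 → M_A = -459.1 kip·ft.

A_x = -15.00 kip, A_y = 10.00 kip, M_A = -459.1 kip·ft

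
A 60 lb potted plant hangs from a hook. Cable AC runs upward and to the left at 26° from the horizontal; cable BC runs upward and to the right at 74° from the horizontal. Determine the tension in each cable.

T_AC = 16.79 lb, T_BC = 54.76 lb

ΣF_x = 0: −T_AC·cos26° + T_BC·cos74° = 0 → T_BC = 3.26078·T_AC.
ΣF_y = 0: T_AC·sin26° + T_BC·sin74° = 60.
Substitute: T_AC·(0.438371 + 3.26078·0.961262) = 60 → T_AC = 16.7934 ≈ 16.79 lb.
Then T_BC = 3.26078 × 16.7934 = 54.76 lb.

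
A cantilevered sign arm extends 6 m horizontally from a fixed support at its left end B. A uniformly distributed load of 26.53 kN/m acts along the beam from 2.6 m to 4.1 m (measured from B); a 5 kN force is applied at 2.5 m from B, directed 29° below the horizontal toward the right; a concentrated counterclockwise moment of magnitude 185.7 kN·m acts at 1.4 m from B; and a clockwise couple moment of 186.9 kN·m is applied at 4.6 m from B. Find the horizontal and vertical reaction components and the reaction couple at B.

B_x = -4.373 kN, B_y = 42.22 kN, M_B = 140.6 kN·m

Resultant of the distributed load: 26.53 × 1.5 = 39.795 kN at 3.35 m from B.
ΣF_x = 0: B_x + 5·cos29° = 0 → B_x = -4.373 kN.
ΣF_y = 0: B_y − 26.53·1.5 − 5·sin29° = 0 → B_y = 42.22 kN.
ΣM about B: M_B − (26.53·1.5)·3.35 − 5·sin29°·2.5 + 185.7 − 186.9 = 0 → M_B = 140.6 kN·m.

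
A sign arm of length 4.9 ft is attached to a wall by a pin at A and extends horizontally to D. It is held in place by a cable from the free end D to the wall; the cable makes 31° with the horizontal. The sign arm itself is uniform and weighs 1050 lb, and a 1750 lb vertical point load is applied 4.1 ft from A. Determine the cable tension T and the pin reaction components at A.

ΣM about A: T·sin31°·4.9 − 1050·2.45 − 1750·4.1 = 0 → T = 9747.5/(4.9·0.515038) = 3862.41 ≈ 3862 lb.
ΣF_x = 0: A_x − T·cos31° = 0 → A_x = 3862.41 × 0.857167 = 3311 lb.
ΣF_y = 0: A_y + T·sin31° − 1050 − 1750 = 0 → A_y = 2800 − 3862.41 × 0.515038 = 810.7 lb.

T = 3862 lb, A_x = 3311 lb, A_y = 810.7 lb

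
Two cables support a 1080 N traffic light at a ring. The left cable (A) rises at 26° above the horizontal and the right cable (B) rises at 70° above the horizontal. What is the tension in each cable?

T_A = 371.4 N, T_B = 976.0 N

ΣF_x = 0: −T_A·cos26° + T_B·cos70° = 0 → T_B = 2.6279·T_A.
ΣF_y = 0: T_A·sin26° + T_B·sin70° = 1080.
Substitute: T_A·(0.438371 + 2.6279·0.939693) = 1080 → T_A = 371.416 ≈ 371.4 N.
Then T_B = 2.6279 × 371.416 = 976.0 N.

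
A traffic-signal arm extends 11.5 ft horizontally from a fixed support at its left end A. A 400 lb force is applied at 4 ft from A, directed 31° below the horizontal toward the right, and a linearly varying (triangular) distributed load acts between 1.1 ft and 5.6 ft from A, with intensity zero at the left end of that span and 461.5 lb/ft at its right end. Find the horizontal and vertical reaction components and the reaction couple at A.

Resultant of the triangular load: ½ × 461.5 × 4.5 = 1038.375 lb, acting at 4.1 ft from A (one-third of the span from the peak).
ΣF_x = 0: A_x + 400·cos31° = 0 → A_x = -342.9 lb.
ΣF_y = 0: A_y − 400·sin31° − ½·461.5·4.5 = 0 → A_y = 1244 lb.
ΣM about A: M_A − 400·sin31°·4 − (½·461.5·4.5)·4.1 = 0 → M_A = 5081 lb·ft.

A_x = -342.9 lb, A_y = 1244 lb, M_A = 5081 lb·ft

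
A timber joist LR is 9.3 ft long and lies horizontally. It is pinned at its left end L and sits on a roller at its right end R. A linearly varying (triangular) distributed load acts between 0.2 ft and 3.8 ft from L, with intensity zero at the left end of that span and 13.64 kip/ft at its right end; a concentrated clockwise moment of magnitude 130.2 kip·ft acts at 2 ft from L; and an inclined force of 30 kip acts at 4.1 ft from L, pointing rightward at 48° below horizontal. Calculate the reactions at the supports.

L_x = -20.07 kip, L_y = 16.15 kip, R_y = 30.69 kip

Resultant of the triangular load: ½ × 13.64 × 3.6 = 24.552 kip, acting at 2.6 ft from L (one-third of the span from the peak).
Taking moments about L: R_y·9.3 − (½·13.64·3.6)·2.6 − 130.2 − 30·sin48°·4.1 = 0 → R_y = 285.442/9.3 = 30.6927 ≈ 30.69 kip.
ΣF_y = 0: L_y + 30.6927 − ½·13.64·3.6 − 30·sin48° = 0 → L_y = 16.15 kip.
ΣF_x = 0: L_x + 30·cos48° = 0 → L_x = -20.07 kip.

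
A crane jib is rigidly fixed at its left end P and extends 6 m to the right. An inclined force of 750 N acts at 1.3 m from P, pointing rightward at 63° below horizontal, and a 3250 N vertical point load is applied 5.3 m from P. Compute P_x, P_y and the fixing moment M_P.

ΣF_x = 0: P_x + 750·cos63° = 0 → P_x = -340.5 N.
ΣF_y = 0: P_y − 750·sin63° − 3250 = 0 → P_y = 3918 N.
ΣM about P: M_P − 750·sin63°·1.3 − 3250·5.3 = 0 → M_P = 18090 N·m.

P_x = -340.5 N, P_y = 3918 N, M_P = 18090 N·m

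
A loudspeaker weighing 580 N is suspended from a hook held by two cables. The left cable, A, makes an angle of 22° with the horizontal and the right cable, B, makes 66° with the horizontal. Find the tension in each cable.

T_A = 236.1 N, T_B = 538.1 N

ΣF_x = 0: −T_A·cos22° + T_B·cos66° = 0 → T_B = 2.27957·T_A.
ΣF_y = 0: T_A·sin22° + T_B·sin66° = 580.
Substitute: T_A·(0.374607 + 2.27957·0.913545) = 580 → T_A = 236.051 ≈ 236.1 N.
Then T_B = 2.27957 × 236.051 = 538.1 N.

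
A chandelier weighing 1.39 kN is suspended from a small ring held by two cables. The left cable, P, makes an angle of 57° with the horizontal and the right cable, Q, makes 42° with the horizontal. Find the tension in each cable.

ΣF_x = 0: −T_P·cos57° + T_Q·cos42° = 0 → T_Q = 0.732884·T_P.
ΣF_y = 0: T_P·sin57° + T_Q·sin42° = 1.39.
Substitute: T_P·(0.838671 + 0.732884·0.669131) = 1.39 → T_P = 1.04585 ≈ 1.046 kN.
Then T_Q = 0.732884 × 1.04585 = 0.7665 kN.

T_P = 1.046 kN, T_Q = 0.7665 kN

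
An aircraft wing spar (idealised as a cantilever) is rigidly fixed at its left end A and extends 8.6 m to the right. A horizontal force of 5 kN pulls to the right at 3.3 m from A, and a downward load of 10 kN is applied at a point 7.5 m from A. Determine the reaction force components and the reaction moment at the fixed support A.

ΣF_x = 0: A_x + 5 = 0 → A_x = -5.000 kN.
ΣF_y = 0: A_y − 10 = 0 → A_y = 10.00 kN.
ΣM about A: M_A − 10·7.5 = 0 → M_A = 75.00 kN·m.

A_x = -5.000 kN, A_y = 10.00 kN, M_A = 75.00 kN·m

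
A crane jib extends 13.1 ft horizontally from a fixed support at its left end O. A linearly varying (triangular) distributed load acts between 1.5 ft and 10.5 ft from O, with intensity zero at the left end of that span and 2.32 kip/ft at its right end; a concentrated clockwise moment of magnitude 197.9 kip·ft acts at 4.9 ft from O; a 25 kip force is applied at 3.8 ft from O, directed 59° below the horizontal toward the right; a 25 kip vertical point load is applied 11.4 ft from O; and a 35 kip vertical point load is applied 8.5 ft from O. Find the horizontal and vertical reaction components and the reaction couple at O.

Resultant of the triangular load: ½ × 2.32 × 9 = 10.44 kip, acting at 7.5 ft from O (one-third of the span from the peak).
ΣF_x = 0: O_x + 25·cos59° = 0 → O_x = -12.88 kip.
ΣF_y = 0: O_y − ½·2.32·9 − 25·sin59° − 25 − 35 = 0 → O_y = 91.87 kip.
ΣM about O: M_O − (½·2.32·9)·7.5 − 197.9 − 25·sin59°·3.8 − 25·11.4 − 35·8.5 = 0 → M_O = 940.1 kip·ft.

O_x = -12.88 kip, O_y = 91.87 kip, M_O = 940.1 kip·ft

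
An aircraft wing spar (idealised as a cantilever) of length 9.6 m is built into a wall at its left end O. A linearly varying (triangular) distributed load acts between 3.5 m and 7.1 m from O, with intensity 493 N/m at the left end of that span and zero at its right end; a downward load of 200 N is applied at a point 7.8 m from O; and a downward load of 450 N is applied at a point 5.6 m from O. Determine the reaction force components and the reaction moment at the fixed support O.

O_x = 0, O_y = 1537 N, M_O = 8251 N·m

Resultant of the triangular load: ½ × 493 × 3.6 = 887.4 N, acting at 4.7 m from O (one-third of the span from the peak).
ΣF_x = 0: O_x = 0.
ΣF_y = 0: O_y − ½·493·3.6 − 200 − 450 = 0 → O_y = 1537 N.
ΣM about O: M_O − (½·493·3.6)·4.7 − 200·7.8 − 450·5.6 = 0 → M_O = 8251 N·m.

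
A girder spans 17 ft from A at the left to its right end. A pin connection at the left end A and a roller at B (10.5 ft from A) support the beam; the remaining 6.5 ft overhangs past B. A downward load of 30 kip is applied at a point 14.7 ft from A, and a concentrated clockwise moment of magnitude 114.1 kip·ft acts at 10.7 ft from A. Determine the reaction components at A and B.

A_x = 0, A_y = -22.87 kip, B_y = 52.87 kip

Taking moments about A: B_y·10.5 − 30·14.7 − 114.1 = 0 → B_y = 555.1/10.5 = 52.8667 ≈ 52.87 kip.
ΣF_y = 0: A_y + 52.8667 − 30 = 0 → A_y = -22.87 kip.
ΣF_x = 0: no horizontal applied forces, so A_x = 0.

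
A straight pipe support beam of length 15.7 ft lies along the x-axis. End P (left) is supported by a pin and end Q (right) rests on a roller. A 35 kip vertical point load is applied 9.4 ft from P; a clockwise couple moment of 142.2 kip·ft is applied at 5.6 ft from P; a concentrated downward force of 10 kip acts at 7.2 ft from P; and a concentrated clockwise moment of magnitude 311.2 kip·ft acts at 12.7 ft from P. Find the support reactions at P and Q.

P_x = 0, P_y = -9.420 kip, Q_y = 54.42 kip

Taking moments about P: Q_y·15.7 − 35·9.4 − 142.2 − 10·7.2 − 311.2 = 0 → Q_y = 854.4/15.7 = 54.4204 ≈ 54.42 kip.
ΣF_y = 0: P_y + 54.4204 − 35 − 10 = 0 → P_y = -9.420 kip.
ΣF_x = 0: no horizontal applied forces, so P_x = 0.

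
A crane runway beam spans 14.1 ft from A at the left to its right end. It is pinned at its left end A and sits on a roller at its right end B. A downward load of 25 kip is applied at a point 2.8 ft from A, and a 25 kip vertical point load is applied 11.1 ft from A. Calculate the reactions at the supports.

A_x = 0, A_y = 25.35 kip, B_y = 24.65 kip

ΣM about A: B_y·14.1 − 25·2.8 − 25·11.1 = 0 → B_y = 347.5/14.1 = 24.6454 ≈ 24.65 kip.
ΣF_y = 0: A_y + 24.6454 − 25 − 25 = 0 → A_y = 25.35 kip.
ΣF_x = 0: no horizontal applied forces, so A_x = 0.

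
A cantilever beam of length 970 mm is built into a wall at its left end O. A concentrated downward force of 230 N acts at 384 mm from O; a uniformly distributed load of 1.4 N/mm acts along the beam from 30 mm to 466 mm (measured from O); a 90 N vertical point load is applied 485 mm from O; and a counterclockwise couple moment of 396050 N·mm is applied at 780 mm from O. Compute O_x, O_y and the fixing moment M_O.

Resultant of the distributed load: 1.4 × 436 = 610.4 N at 248 mm from O.
ΣF_x = 0: O_x = 0.
ΣF_y = 0: O_y − 230 − 1.4·436 − 90 = 0 → O_y = 930.4 N.
ΣM about O: M_O − 230·384 − (1.4·436)·248 − 90·485 + 396050 = 0 → M_O = -112700 N·mm.

O_x = 0, O_y = 930.4 N, M_O = -112700 N·mm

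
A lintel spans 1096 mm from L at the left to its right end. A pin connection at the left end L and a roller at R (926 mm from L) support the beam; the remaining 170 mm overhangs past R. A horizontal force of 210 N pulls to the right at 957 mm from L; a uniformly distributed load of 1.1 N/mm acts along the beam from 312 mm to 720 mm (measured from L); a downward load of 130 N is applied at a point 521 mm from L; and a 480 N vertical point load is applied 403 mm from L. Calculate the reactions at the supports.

Resultant of the distributed load: 1.1 × 408 = 448.8 N at 516 mm from L.
ΣM about L: R_y·926 − (1.1·408)·516 − 130·521 − 480·403 = 0 → R_y = 492750.8/926 = 532.128 ≈ 532.1 N.
ΣF_y = 0: L_y + 532.128 − 1.1·408 − 130 − 480 = 0 → L_y = 526.7 N.
ΣF_x = 0: L_x + 210 = 0 → L_x = -210.0 N.

L_x = -210.0 N, L_y = 526.7 N, R_y = 532.1 N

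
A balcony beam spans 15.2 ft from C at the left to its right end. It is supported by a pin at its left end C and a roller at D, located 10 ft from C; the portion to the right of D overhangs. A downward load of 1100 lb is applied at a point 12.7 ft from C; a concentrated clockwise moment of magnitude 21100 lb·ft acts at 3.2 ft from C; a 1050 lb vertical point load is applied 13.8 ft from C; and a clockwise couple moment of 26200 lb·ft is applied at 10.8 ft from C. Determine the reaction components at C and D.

Taking moments about C: D_y·10 − 1100·12.7 − 21100 − 1050·13.8 − 26200 = 0 → D_y = 75760/10 = 7576 lb.
ΣF_y = 0: C_y + 7576 − 1100 − 1050 = 0 → C_y = -5426 lb.
ΣF_x = 0: no horizontal applied forces, so C_x = 0.

C_x = 0, C_y = -5426 lb, D_y = 7576 lb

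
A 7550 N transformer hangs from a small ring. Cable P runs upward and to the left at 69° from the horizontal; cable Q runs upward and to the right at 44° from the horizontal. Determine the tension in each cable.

T_P = 5900 N, T_Q = 2939 N

ΣF_x = 0: −T_P·cos69° + T_Q·cos44° = 0 → T_Q = 0.49819·T_P.
ΣF_y = 0: T_P·sin69° + T_Q·sin44° = 7550.
Substitute: T_P·(0.93358 + 0.49819·0.694658) = 7550 → T_P = 5900.04 ≈ 5900 N.
Then T_Q = 0.49819 × 5900.04 = 2939 N.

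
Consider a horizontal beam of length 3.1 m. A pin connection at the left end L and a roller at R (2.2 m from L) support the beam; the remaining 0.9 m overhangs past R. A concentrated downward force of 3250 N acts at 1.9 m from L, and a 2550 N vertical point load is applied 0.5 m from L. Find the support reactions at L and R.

L_x = 0, L_y = 2414 N, R_y = 3386 N

ΣM about L: R_y·2.2 − 3250·1.9 − 2550·0.5 = 0 → R_y = 7450/2.2 = 3386.36 ≈ 3386 N.
ΣF_y = 0: L_y + 3386.36 − 3250 − 2550 = 0 → L_y = 2414 N.
ΣF_x = 0: no horizontal applied forces, so L_x = 0.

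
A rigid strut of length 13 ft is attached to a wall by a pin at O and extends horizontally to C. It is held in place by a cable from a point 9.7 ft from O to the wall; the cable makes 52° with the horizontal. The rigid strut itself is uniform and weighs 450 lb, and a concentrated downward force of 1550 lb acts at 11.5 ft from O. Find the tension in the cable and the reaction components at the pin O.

ΣM about O: T·sin52°·9.7 − 450·6.5 − 1550·11.5 = 0 → T = 20750/(9.7·0.788011) = 2714.65 ≈ 2715 lb.
ΣF_x = 0: O_x − T·cos52° = 0 → O_x = 2714.65 × 0.615661 = 1671 lb.
ΣF_y = 0: O_y + T·sin52° − 450 − 1550 = 0 → O_y = 2000 − 2714.65 × 0.788011 = -139.2 lb.

T = 2715 lb, O_x = 1671 lb, O_y = -139.2 lb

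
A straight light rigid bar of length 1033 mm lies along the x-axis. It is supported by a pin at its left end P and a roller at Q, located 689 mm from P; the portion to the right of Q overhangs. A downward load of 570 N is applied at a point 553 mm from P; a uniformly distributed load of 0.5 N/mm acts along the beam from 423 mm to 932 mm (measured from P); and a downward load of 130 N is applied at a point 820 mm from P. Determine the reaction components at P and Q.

Resultant of the distributed load: 0.5 × 509 = 254.5 N at 677.5 mm from P.
Moments about P: Q_y·689 − 570·553 − (0.5·509)·677.5 − 130·820 = 0 → Q_y = 594233.75/689 = 862.458 ≈ 862.5 N.
ΣF_y = 0: P_y + 862.458 − 570 − 0.5·509 − 130 = 0 → P_y = 92.04 N.
ΣF_x = 0: no horizontal applied forces, so P_x = 0.

P_x = 0, P_y = 92.04 N, Q_y = 862.5 N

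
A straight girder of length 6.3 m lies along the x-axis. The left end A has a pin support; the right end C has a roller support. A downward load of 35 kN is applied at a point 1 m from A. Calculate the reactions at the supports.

A_x = 0, A_y = 29.44 kN, C_y = 5.556 kN

Moments about A: C_y·6.3 − 35·1 = 0 → C_y = 35/6.3 = 5.55556 ≈ 5.556 kN.
ΣF_y = 0: A_y + 5.55556 − 35 = 0 → A_y = 29.44 kN.
ΣF_x = 0: no horizontal applied forces, so A_x = 0.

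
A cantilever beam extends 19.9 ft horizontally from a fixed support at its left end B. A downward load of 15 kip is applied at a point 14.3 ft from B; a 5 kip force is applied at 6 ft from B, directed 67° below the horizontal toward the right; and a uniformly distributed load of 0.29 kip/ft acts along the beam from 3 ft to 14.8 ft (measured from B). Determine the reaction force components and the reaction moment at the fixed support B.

Resultant of the distributed load: 0.29 × 11.8 = 3.422 kip at 8.9 ft from B.
ΣF_x = 0: B_x + 5·cos67° = 0 → B_x = -1.954 kip.
ΣF_y = 0: B_y − 15 − 5·sin67° − 0.29·11.8 = 0 → B_y = 23.02 kip.
ΣM about B: M_B − 15·14.3 − 5·sin67°·6 − (0.29·11.8)·8.9 = 0 → M_B = 272.6 kip·ft.

B_x = -1.954 kip, B_y = 23.02 kip, M_B = 272.6 kip·ft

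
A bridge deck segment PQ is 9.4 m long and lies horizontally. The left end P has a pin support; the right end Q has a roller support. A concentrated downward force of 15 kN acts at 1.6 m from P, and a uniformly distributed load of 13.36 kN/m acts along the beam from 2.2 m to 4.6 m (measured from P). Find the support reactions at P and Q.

P_x = 0, P_y = 32.91 kN, Q_y = 14.15 kN

Resultant of the distributed load: 13.36 × 2.4 = 32.064 kN at 3.4 m from P.
ΣM about P: Q_y·9.4 − 15·1.6 − (13.36·2.4)·3.4 = 0 → Q_y = 133.0176/9.4 = 14.1508 ≈ 14.15 kN.
ΣF_y = 0: P_y + 14.1508 − 15 − 13.36·2.4 = 0 → P_y = 32.91 kN.
ΣF_x = 0: no horizontal applied forces, so P_x = 0.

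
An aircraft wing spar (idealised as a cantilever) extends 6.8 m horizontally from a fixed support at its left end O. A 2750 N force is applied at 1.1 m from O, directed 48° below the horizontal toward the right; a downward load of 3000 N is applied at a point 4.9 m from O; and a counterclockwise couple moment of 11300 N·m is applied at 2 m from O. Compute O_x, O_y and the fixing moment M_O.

O_x = -1840 N, O_y = 5044 N, M_O = 5648 N·m

ΣF_x = 0: O_x + 2750·cos48° = 0 → O_x = -1840 N.
ΣF_y = 0: O_y − 2750·sin48° − 3000 = 0 → O_y = 5044 N.
ΣM about O: M_O − 2750·sin48°·1.1 − 3000·4.9 + 11300 = 0 → M_O = 5648 N·m.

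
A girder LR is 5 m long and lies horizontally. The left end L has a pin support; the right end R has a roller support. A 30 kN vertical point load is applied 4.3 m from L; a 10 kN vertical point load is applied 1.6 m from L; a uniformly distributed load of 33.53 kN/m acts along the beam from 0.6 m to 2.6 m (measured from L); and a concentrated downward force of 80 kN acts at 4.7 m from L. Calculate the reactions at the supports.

L_x = 0, L_y = 61.40 kN, R_y = 125.7 kN

Resultant of the distributed load: 33.53 × 2 = 67.06 kN at 1.6 m from L.
ΣM about L: R_y·5 − 30·4.3 − 10·1.6 − (33.53·2)·1.6 − 80·4.7 = 0 → R_y = 628.296/5 = 125.659 ≈ 125.7 kN.
ΣF_y = 0: L_y + 125.659 − 30 − 10 − 33.53·2 − 80 = 0 → L_y = 61.40 kN.
ΣF_x = 0: no horizontal applied forces, so L_x = 0.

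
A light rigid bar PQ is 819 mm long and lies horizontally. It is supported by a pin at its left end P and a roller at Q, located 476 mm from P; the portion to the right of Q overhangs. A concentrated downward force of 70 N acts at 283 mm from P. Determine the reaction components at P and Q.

P_x = 0, P_y = 28.38 N, Q_y = 41.62 N

Taking moments about P: Q_y·476 − 70·283 = 0 → Q_y = 19810/476 = 41.6176 ≈ 41.62 N.
ΣF_y = 0: P_y + 41.6176 − 70 = 0 → P_y = 28.38 N.
ΣF_x = 0: no horizontal applied forces, so P_x = 0.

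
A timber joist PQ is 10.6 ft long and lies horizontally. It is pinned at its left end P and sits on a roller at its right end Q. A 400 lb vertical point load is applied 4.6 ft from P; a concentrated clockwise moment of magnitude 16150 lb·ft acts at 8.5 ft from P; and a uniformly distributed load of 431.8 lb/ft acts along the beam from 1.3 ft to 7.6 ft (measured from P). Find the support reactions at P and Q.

P_x = 0, P_y = 281.1 lb, Q_y = 2839 lb

Resultant of the distributed load: 431.8 × 6.3 = 2720.34 lb at 4.45 ft from P.
ΣM about P: Q_y·10.6 − 400·4.6 − 16150 − (431.8·6.3)·4.45 = 0 → Q_y = 30095.513/10.6 = 2839.2 ≈ 2839 lb.
ΣF_y = 0: P_y + 2839.2 − 400 − 431.8·6.3 = 0 → P_y = 281.1 lb.
ΣF_x = 0: no horizontal applied forces, so P_x = 0.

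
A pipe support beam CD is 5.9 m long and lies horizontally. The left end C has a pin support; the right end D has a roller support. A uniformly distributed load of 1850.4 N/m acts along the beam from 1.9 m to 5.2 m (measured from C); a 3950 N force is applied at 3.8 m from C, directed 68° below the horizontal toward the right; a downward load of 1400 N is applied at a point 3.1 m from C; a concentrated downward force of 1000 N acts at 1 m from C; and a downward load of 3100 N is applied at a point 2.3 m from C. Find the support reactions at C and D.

Resultant of the distributed load: 1850.4 × 3.3 = 6106.32 N at 3.55 m from C.
Taking moments about C: D_y·5.9 − (1850.4·3.3)·3.55 − 3950·sin68°·3.8 − 1400·3.1 − 1000·1 − 3100·2.3 = 0 → D_y = 48064.5/5.9 = 8146.53 ≈ 8147 N.
ΣF_y = 0: C_y + 8146.53 − 1850.4·3.3 − 3950·sin68° − 1400 − 1000 − 3100 = 0 → C_y = 7122 N.
ΣF_x = 0: C_x + 3950·cos68° = 0 → C_x = -1480 N.

C_x = -1480 N, C_y = 7122 N, D_y = 8147 N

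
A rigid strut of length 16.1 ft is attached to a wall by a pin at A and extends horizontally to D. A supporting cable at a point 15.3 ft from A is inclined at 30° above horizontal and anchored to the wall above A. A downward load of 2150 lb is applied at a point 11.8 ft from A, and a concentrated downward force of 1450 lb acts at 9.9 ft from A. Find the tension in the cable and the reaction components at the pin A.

T = 5193 lb, A_x = 4497 lb, A_y = 1004 lb

ΣM about A: T·sin30°·15.3 − 2150·11.8 − 1450·9.9 = 0 → T = 39725/(15.3·0.5) = 5192.81 ≈ 5193 lb.
ΣF_x = 0: A_x − T·cos30° = 0 → A_x = 5192.81 × 0.866025 = 4497 lb.
ΣF_y = 0: A_y + T·sin30° − 2150 − 1450 = 0 → A_y = 3600 − 5192.81 × 0.5 = 1004 lb.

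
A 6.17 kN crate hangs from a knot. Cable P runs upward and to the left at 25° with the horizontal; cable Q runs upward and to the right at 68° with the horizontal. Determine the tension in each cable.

ΣF_x = 0: −T_P·cos25° + T_Q·cos68° = 0 → T_Q = 2.41936·T_P.
ΣF_y = 0: T_P·sin25° + T_Q·sin68° = 6.17.
Substitute: T_P·(0.422618 + 2.41936·0.927184) = 6.17 → T_P = 2.31449 ≈ 2.314 kN.
Then T_Q = 2.41936 × 2.31449 = 5.600 kN.

T_P = 2.314 kN, T_Q = 5.600 kN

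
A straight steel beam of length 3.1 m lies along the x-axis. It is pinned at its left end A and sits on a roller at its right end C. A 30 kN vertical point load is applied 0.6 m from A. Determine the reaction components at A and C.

ΣM about A: C_y·3.1 − 30·0.6 = 0 → C_y = 18/3.1 = 5.80645 ≈ 5.806 kN.
ΣF_y = 0: A_y + 5.80645 − 30 = 0 → A_y = 24.19 kN.
ΣF_x = 0: no horizontal applied forces, so A_x = 0.

A_x = 0, A_y = 24.19 kN, C_y = 5.806 kN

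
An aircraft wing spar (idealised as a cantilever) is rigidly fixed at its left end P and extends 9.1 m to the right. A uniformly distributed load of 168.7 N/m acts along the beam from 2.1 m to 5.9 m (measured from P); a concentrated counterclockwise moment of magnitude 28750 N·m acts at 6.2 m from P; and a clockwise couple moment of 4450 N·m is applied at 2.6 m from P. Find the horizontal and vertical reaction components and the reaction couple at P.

Resultant of the distributed load: 168.7 × 3.8 = 641.06 N at 4 m from P.
ΣF_x = 0: P_x = 0.
ΣF_y = 0: P_y − 168.7·3.8 = 0 → P_y = 641.1 N.
ΣM about P: M_P − (168.7·3.8)·4 + 28750 − 4450 = 0 → M_P = -21740 N·m.

P_x = 0, P_y = 641.1 N, M_P = -21740 N·m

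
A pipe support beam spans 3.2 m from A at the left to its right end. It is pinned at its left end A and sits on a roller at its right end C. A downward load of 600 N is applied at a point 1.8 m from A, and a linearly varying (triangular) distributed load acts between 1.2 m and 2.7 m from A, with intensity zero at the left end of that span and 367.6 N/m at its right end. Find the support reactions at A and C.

A_x = 0, A_y = 348.7 N, C_y = 527.0 N

Resultant of the triangular load: ½ × 367.6 × 1.5 = 275.7 N, acting at 2.2 m from A (one-third of the span from the peak).
ΣM about A: C_y·3.2 − 600·1.8 − (½·367.6·1.5)·2.2 = 0 → C_y = 1686.54/3.2 = 527.044 ≈ 527.0 N.
ΣF_y = 0: A_y + 527.044 − 600 − ½·367.6·1.5 = 0 → A_y = 348.7 N.
ΣF_x = 0: no horizontal applied forces, so A_x = 0.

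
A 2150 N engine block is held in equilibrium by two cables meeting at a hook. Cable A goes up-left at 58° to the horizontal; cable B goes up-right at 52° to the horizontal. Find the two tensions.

ΣF_x = 0: −T_A·cos58° + T_B·cos52° = 0 → T_B = 0.860732·T_A.
ΣF_y = 0: T_A·sin58° + T_B·sin52° = 2150.
Substitute: T_A·(0.848048 + 0.860732·0.788011) = 2150 → T_A = 1408.62 ≈ 1409 N.
Then T_B = 0.860732 × 1408.62 = 1212 N.

T_A = 1409 N, T_B = 1212 N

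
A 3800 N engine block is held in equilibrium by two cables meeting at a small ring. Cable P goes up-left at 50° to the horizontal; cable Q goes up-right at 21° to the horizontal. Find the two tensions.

T_P = 3752 N, T_Q = 2583 N

ΣF_x = 0: −T_P·cos50° + T_Q·cos21° = 0 → T_Q = 0.688519·T_P.
ΣF_y = 0: T_P·sin50° + T_Q·sin21° = 3800.
Substitute: T_P·(0.766044 + 0.688519·0.358368) = 3800 → T_P = 3752.02 ≈ 3752 N.
Then T_Q = 0.688519 × 3752.02 = 2583 N.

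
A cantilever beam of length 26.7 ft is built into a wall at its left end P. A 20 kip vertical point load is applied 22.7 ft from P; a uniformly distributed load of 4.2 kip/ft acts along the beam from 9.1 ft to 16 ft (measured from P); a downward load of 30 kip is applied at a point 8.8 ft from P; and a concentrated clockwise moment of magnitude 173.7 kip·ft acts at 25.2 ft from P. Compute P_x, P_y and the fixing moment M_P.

P_x = 0, P_y = 78.98 kip, M_P = 1255 kip·ft

Resultant of the distributed load: 4.2 × 6.9 = 28.98 kip at 12.55 ft from P.
ΣF_x = 0: P_x = 0.
ΣF_y = 0: P_y − 20 − 4.2·6.9 − 30 = 0 → P_y = 78.98 kip.
ΣM about P: M_P − 20·22.7 − (4.2·6.9)·12.55 − 30·8.8 − 173.7 = 0 → M_P = 1255 kip·ft.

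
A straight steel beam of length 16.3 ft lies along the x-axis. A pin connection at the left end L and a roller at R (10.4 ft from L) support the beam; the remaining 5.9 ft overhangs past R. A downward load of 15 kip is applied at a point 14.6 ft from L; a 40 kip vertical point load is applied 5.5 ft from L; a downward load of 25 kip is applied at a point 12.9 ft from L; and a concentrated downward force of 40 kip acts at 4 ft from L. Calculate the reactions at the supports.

L_x = 0, L_y = 31.39 kip, R_y = 88.61 kip

Moments about L: R_y·10.4 − 15·14.6 − 40·5.5 − 25·12.9 − 40·4 = 0 → R_y = 921.5/10.4 = 88.6058 ≈ 88.61 kip.
ΣF_y = 0: L_y + 88.6058 − 15 − 40 − 25 − 40 = 0 → L_y = 31.39 kip.
ΣF_x = 0: no horizontal applied forces, so L_x = 0.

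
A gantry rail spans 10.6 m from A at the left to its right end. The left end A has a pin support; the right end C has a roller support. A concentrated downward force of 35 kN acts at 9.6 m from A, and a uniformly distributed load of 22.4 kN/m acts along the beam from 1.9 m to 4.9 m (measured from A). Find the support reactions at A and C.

Resultant of the distributed load: 22.4 × 3 = 67.2 kN at 3.4 m from A.
ΣM about A: C_y·10.6 − 35·9.6 − (22.4·3)·3.4 = 0 → C_y = 564.48/10.6 = 53.2528 ≈ 53.25 kN.
ΣF_y = 0: A_y + 53.2528 − 35 − 22.4·3 = 0 → A_y = 48.95 kN.
ΣF_x = 0: no horizontal applied forces, so A_x = 0.

A_x = 0, A_y = 48.95 kN, C_y = 53.25 kN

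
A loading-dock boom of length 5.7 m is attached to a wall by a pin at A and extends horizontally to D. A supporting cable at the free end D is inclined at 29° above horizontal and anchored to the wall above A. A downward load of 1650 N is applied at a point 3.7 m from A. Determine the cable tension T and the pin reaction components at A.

T = 2209 N, A_x = 1932 N, A_y = 578.9 N

ΣM about A: T·sin29°·5.7 − 1650·3.7 = 0 → T = 6105/(5.7·0.48481) = 2209.22 ≈ 2209 N.
ΣF_x = 0: A_x − T·cos29° = 0 → A_x = 2209.22 × 0.87462 = 1932 N.
ΣF_y = 0: A_y + T·sin29° − 1650 = 0 → A_y = 1650 − 2209.22 × 0.48481 = 578.9 N.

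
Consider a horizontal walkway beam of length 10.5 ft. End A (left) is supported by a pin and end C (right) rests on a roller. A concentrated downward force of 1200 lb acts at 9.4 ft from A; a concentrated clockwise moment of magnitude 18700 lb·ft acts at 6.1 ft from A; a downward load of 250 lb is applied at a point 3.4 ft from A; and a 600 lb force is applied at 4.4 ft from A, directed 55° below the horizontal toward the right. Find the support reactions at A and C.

Taking moments about A: C_y·10.5 − 1200·9.4 − 18700 − 250·3.4 − 600·sin55°·4.4 = 0 → C_y = 32992.6/10.5 = 3142.15 ≈ 3142 lb.
ΣF_y = 0: A_y + 3142.15 − 1200 − 250 − 600·sin55° = 0 → A_y = -1201 lb.
ΣF_x = 0: A_x + 600·cos55° = 0 → A_x = -344.1 lb.

A_x = -344.1 lb, A_y = -1201 lb, C_y = 3142 lb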